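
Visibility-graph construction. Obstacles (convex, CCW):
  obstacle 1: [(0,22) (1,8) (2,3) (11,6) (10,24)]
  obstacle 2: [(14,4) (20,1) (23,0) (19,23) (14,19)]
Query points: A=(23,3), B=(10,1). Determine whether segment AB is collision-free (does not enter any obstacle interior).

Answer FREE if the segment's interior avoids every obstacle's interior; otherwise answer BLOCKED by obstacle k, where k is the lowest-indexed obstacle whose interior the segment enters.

BLOCKED by obstacle 2

Obstacle 1 [(0,22) (1,8) (2,3) (11,6) (10,24)]:
  edge (0,22)–(1,8): clear
  edge (1,8)–(2,3): clear
  edge (2,3)–(11,6): clear
  edge (11,6)–(10,24): clear
  edge (10,24)–(0,22): clear
  midpoint (33/2,2) outside
  → clear
Obstacle 2 [(14,4) (20,1) (23,0) (19,23) (14,19)]:
  edge (14,4)–(20,1): crosses AB
  edge (20,1)–(23,0): clear
  edge (23,0)–(19,23): crosses AB
  edge (19,23)–(14,19): clear
  edge (14,19)–(14,4): clear
  → BLOCKED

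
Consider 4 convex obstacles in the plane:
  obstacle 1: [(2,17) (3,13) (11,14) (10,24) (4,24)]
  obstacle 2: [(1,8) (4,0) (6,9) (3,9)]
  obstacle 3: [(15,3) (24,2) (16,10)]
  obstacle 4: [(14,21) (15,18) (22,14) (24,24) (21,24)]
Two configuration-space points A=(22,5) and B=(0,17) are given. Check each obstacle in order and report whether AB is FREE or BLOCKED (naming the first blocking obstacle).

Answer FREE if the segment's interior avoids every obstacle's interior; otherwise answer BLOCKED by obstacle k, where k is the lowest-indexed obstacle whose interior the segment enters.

BLOCKED by obstacle 1

Obstacle 1 [(2,17) (3,13) (11,14) (10,24) (4,24)]:
  edge (2,17)–(3,13): crosses AB
  edge (3,13)–(11,14): crosses AB
  edge (11,14)–(10,24): clear
  edge (10,24)–(4,24): clear
  edge (4,24)–(2,17): clear
  → BLOCKED
Obstacle 2 [(1,8) (4,0) (6,9) (3,9)]:
  edge (1,8)–(4,0): clear
  edge (4,0)–(6,9): clear
  edge (6,9)–(3,9): clear
  edge (3,9)–(1,8): clear
  midpoint (11,11) outside
  → clear
Obstacle 3 [(15,3) (24,2) (16,10)]:
  edge (15,3)–(24,2): clear
  edge (24,2)–(16,10): crosses AB
  edge (16,10)–(15,3): crosses AB
  → BLOCKED
Obstacle 4 [(14,21) (15,18) (22,14) (24,24) (21,24)]:
  edge (14,21)–(15,18): clear
  edge (15,18)–(22,14): clear
  edge (22,14)–(24,24): clear
  edge (24,24)–(21,24): clear
  edge (21,24)–(14,21): clear
  midpoint (11,11) outside
  → clear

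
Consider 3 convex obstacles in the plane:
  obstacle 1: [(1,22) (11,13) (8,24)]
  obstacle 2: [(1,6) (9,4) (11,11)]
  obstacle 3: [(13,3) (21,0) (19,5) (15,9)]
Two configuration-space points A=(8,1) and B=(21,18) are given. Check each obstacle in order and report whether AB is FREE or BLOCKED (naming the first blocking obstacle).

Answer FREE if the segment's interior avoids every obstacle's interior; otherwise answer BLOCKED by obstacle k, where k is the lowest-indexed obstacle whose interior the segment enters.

FREE

Obstacle 1 [(1,22) (11,13) (8,24)]:
  edge (1,22)–(11,13): clear
  edge (11,13)–(8,24): clear
  edge (8,24)–(1,22): clear
  midpoint (29/2,19/2) outside
  → clear
Obstacle 2 [(1,6) (9,4) (11,11)]:
  edge (1,6)–(9,4): clear
  edge (9,4)–(11,11): clear
  edge (11,11)–(1,6): clear
  midpoint (29/2,19/2) outside
  → clear
Obstacle 3 [(13,3) (21,0) (19,5) (15,9)]:
  edge (13,3)–(21,0): clear
  edge (21,0)–(19,5): clear
  edge (19,5)–(15,9): clear
  edge (15,9)–(13,3): clear
  midpoint (29/2,19/2) outside
  → clear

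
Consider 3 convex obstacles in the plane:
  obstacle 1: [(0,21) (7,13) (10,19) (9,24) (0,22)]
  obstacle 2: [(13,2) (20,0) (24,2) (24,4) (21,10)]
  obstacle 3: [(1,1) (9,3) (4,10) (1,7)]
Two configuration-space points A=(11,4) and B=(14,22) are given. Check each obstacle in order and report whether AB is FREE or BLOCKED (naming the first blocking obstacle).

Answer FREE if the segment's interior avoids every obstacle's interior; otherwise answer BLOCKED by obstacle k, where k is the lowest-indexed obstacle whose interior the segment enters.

Obstacle 1 [(0,21) (7,13) (10,19) (9,24) (0,22)]:
  edge (0,21)–(7,13): clear
  edge (7,13)–(10,19): clear
  edge (10,19)–(9,24): clear
  edge (9,24)–(0,22): clear
  edge (0,22)–(0,21): clear
  midpoint (25/2,13) outside
  → clear
Obstacle 2 [(13,2) (20,0) (24,2) (24,4) (21,10)]:
  edge (13,2)–(20,0): clear
  edge (20,0)–(24,2): clear
  edge (24,2)–(24,4): clear
  edge (24,4)–(21,10): clear
  edge (21,10)–(13,2): clear
  midpoint (25/2,13) outside
  → clear
Obstacle 3 [(1,1) (9,3) (4,10) (1,7)]:
  edge (1,1)–(9,3): clear
  edge (9,3)–(4,10): clear
  edge (4,10)–(1,7): clear
  edge (1,7)–(1,1): clear
  midpoint (25/2,13) outside
  → clear

FREE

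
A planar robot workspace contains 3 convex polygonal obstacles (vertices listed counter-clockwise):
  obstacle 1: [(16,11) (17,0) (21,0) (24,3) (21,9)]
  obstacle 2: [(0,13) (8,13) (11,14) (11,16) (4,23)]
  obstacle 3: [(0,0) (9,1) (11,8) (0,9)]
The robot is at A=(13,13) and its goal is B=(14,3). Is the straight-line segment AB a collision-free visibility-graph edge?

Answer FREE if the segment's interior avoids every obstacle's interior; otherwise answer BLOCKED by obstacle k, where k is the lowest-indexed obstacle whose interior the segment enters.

FREE

Obstacle 1 [(16,11) (17,0) (21,0) (24,3) (21,9)]:
  edge (16,11)–(17,0): clear
  edge (17,0)–(21,0): clear
  edge (21,0)–(24,3): clear
  edge (24,3)–(21,9): clear
  edge (21,9)–(16,11): clear
  midpoint (27/2,8) outside
  → clear
Obstacle 2 [(0,13) (8,13) (11,14) (11,16) (4,23)]:
  edge (0,13)–(8,13): clear
  edge (8,13)–(11,14): clear
  edge (11,14)–(11,16): clear
  edge (11,16)–(4,23): clear
  edge (4,23)–(0,13): clear
  midpoint (27/2,8) outside
  → clear
Obstacle 3 [(0,0) (9,1) (11,8) (0,9)]:
  edge (0,0)–(9,1): clear
  edge (9,1)–(11,8): clear
  edge (11,8)–(0,9): clear
  edge (0,9)–(0,0): clear
  midpoint (27/2,8) outside
  → clear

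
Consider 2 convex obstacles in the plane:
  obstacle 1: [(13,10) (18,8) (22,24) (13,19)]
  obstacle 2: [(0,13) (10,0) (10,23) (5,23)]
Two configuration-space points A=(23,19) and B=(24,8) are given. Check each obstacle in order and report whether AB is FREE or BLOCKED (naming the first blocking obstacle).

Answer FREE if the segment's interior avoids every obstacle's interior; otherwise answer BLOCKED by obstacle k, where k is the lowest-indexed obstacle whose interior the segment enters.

Obstacle 1 [(13,10) (18,8) (22,24) (13,19)]:
  edge (13,10)–(18,8): clear
  edge (18,8)–(22,24): clear
  edge (22,24)–(13,19): clear
  edge (13,19)–(13,10): clear
  midpoint (47/2,27/2) outside
  → clear
Obstacle 2 [(0,13) (10,0) (10,23) (5,23)]:
  edge (0,13)–(10,0): clear
  edge (10,0)–(10,23): clear
  edge (10,23)–(5,23): clear
  edge (5,23)–(0,13): clear
  midpoint (47/2,27/2) outside
  → clear

FREE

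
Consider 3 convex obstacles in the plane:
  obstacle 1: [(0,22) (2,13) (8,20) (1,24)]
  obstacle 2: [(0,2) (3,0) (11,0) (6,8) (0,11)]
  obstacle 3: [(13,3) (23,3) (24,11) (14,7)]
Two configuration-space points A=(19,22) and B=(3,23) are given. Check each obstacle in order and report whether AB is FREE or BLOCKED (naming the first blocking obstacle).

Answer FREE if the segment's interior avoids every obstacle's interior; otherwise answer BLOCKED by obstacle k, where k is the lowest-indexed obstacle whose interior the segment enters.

Obstacle 1 [(0,22) (2,13) (8,20) (1,24)]:
  edge (0,22)–(2,13): clear
  edge (2,13)–(8,20): clear
  edge (8,20)–(1,24): clear
  edge (1,24)–(0,22): clear
  midpoint (11,45/2) outside
  → clear
Obstacle 2 [(0,2) (3,0) (11,0) (6,8) (0,11)]:
  edge (0,2)–(3,0): clear
  edge (3,0)–(11,0): clear
  edge (11,0)–(6,8): clear
  edge (6,8)–(0,11): clear
  edge (0,11)–(0,2): clear
  midpoint (11,45/2) outside
  → clear
Obstacle 3 [(13,3) (23,3) (24,11) (14,7)]:
  edge (13,3)–(23,3): clear
  edge (23,3)–(24,11): clear
  edge (24,11)–(14,7): clear
  edge (14,7)–(13,3): clear
  midpoint (11,45/2) outside
  → clear

FREE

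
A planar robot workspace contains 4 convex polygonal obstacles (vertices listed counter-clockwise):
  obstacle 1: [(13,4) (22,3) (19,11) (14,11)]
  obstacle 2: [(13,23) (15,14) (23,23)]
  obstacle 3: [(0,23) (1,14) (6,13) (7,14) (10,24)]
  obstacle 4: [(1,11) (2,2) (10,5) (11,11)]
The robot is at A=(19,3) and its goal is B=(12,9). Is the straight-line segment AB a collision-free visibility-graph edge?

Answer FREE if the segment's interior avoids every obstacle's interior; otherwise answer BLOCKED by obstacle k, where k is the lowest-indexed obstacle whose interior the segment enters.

BLOCKED by obstacle 1

Obstacle 1 [(13,4) (22,3) (19,11) (14,11)]:
  edge (13,4)–(22,3): crosses AB
  edge (22,3)–(19,11): clear
  edge (19,11)–(14,11): clear
  edge (14,11)–(13,4): crosses AB
  → BLOCKED
Obstacle 2 [(13,23) (15,14) (23,23)]:
  edge (13,23)–(15,14): clear
  edge (15,14)–(23,23): clear
  edge (23,23)–(13,23): clear
  midpoint (31/2,6) outside
  → clear
Obstacle 3 [(0,23) (1,14) (6,13) (7,14) (10,24)]:
  edge (0,23)–(1,14): clear
  edge (1,14)–(6,13): clear
  edge (6,13)–(7,14): clear
  edge (7,14)–(10,24): clear
  edge (10,24)–(0,23): clear
  midpoint (31/2,6) outside
  → clear
Obstacle 4 [(1,11) (2,2) (10,5) (11,11)]:
  edge (1,11)–(2,2): clear
  edge (2,2)–(10,5): clear
  edge (10,5)–(11,11): clear
  edge (11,11)–(1,11): clear
  midpoint (31/2,6) outside
  → clear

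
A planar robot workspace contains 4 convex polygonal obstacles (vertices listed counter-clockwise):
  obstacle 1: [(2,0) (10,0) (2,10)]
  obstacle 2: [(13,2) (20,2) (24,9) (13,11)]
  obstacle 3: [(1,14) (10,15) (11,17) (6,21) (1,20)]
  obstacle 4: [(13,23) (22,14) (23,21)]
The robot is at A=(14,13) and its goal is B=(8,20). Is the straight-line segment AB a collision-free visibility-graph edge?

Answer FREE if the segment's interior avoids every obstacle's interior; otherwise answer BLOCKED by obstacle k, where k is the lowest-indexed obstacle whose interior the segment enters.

BLOCKED by obstacle 3

Obstacle 1 [(2,0) (10,0) (2,10)]:
  edge (2,0)–(10,0): clear
  edge (10,0)–(2,10): clear
  edge (2,10)–(2,0): clear
  midpoint (11,33/2) outside
  → clear
Obstacle 2 [(13,2) (20,2) (24,9) (13,11)]:
  edge (13,2)–(20,2): clear
  edge (20,2)–(24,9): clear
  edge (24,9)–(13,11): clear
  edge (13,11)–(13,2): clear
  midpoint (11,33/2) outside
  → clear
Obstacle 3 [(1,14) (10,15) (11,17) (6,21) (1,20)]:
  edge (1,14)–(10,15): clear
  edge (10,15)–(11,17): crosses AB
  edge (11,17)–(6,21): crosses AB
  edge (6,21)–(1,20): clear
  edge (1,20)–(1,14): clear
  → BLOCKED
Obstacle 4 [(13,23) (22,14) (23,21)]:
  edge (13,23)–(22,14): clear
  edge (22,14)–(23,21): clear
  edge (23,21)–(13,23): clear
  midpoint (11,33/2) outside
  → clear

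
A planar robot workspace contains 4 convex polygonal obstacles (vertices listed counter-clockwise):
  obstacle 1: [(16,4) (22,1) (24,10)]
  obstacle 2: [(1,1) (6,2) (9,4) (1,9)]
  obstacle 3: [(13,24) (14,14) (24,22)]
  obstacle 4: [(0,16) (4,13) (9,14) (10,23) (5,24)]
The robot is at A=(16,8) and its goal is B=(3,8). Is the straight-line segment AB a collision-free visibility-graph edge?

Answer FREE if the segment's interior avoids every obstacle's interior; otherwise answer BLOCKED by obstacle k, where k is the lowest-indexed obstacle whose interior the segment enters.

Obstacle 1 [(16,4) (22,1) (24,10)]:
  edge (16,4)–(22,1): clear
  edge (22,1)–(24,10): clear
  edge (24,10)–(16,4): clear
  midpoint (19/2,8) outside
  → clear
Obstacle 2 [(1,1) (6,2) (9,4) (1,9)]:
  edge (1,1)–(6,2): clear
  edge (6,2)–(9,4): clear
  edge (9,4)–(1,9): clear
  edge (1,9)–(1,1): clear
  midpoint (19/2,8) outside
  → clear
Obstacle 3 [(13,24) (14,14) (24,22)]:
  edge (13,24)–(14,14): clear
  edge (14,14)–(24,22): clear
  edge (24,22)–(13,24): clear
  midpoint (19/2,8) outside
  → clear
Obstacle 4 [(0,16) (4,13) (9,14) (10,23) (5,24)]:
  edge (0,16)–(4,13): clear
  edge (4,13)–(9,14): clear
  edge (9,14)–(10,23): clear
  edge (10,23)–(5,24): clear
  edge (5,24)–(0,16): clear
  midpoint (19/2,8) outside
  → clear

FREE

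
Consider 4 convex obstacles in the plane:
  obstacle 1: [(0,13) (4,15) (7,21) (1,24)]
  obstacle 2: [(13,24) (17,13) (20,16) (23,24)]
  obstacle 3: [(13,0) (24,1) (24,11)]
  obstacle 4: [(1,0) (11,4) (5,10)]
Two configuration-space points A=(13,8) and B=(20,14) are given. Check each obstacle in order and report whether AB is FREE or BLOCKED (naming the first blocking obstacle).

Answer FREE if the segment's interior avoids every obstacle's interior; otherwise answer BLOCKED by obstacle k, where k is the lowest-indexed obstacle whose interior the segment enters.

Obstacle 1 [(0,13) (4,15) (7,21) (1,24)]:
  edge (0,13)–(4,15): clear
  edge (4,15)–(7,21): clear
  edge (7,21)–(1,24): clear
  edge (1,24)–(0,13): clear
  midpoint (33/2,11) outside
  → clear
Obstacle 2 [(13,24) (17,13) (20,16) (23,24)]:
  edge (13,24)–(17,13): clear
  edge (17,13)–(20,16): clear
  edge (20,16)–(23,24): clear
  edge (23,24)–(13,24): clear
  midpoint (33/2,11) outside
  → clear
Obstacle 3 [(13,0) (24,1) (24,11)]:
  edge (13,0)–(24,1): clear
  edge (24,1)–(24,11): clear
  edge (24,11)–(13,0): clear
  midpoint (33/2,11) outside
  → clear
Obstacle 4 [(1,0) (11,4) (5,10)]:
  edge (1,0)–(11,4): clear
  edge (11,4)–(5,10): clear
  edge (5,10)–(1,0): clear
  midpoint (33/2,11) outside
  → clear

FREE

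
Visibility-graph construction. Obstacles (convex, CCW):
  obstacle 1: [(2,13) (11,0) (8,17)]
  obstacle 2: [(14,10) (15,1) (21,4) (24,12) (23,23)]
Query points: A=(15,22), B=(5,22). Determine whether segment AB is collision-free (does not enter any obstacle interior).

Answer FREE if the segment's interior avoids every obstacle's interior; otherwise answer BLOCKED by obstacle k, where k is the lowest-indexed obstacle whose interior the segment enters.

FREE

Obstacle 1 [(2,13) (11,0) (8,17)]:
  edge (2,13)–(11,0): clear
  edge (11,0)–(8,17): clear
  edge (8,17)–(2,13): clear
  midpoint (10,22) outside
  → clear
Obstacle 2 [(14,10) (15,1) (21,4) (24,12) (23,23)]:
  edge (14,10)–(15,1): clear
  edge (15,1)–(21,4): clear
  edge (21,4)–(24,12): clear
  edge (24,12)–(23,23): clear
  edge (23,23)–(14,10): clear
  midpoint (10,22) outside
  → clear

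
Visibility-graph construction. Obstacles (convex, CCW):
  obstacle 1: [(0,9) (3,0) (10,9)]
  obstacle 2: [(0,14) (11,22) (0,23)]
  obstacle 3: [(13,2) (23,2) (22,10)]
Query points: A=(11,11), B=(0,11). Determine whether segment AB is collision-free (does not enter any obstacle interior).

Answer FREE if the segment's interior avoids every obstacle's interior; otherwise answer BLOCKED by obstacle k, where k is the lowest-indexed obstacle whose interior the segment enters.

Obstacle 1 [(0,9) (3,0) (10,9)]:
  edge (0,9)–(3,0): clear
  edge (3,0)–(10,9): clear
  edge (10,9)–(0,9): clear
  midpoint (11/2,11) outside
  → clear
Obstacle 2 [(0,14) (11,22) (0,23)]:
  edge (0,14)–(11,22): clear
  edge (11,22)–(0,23): clear
  edge (0,23)–(0,14): clear
  midpoint (11/2,11) outside
  → clear
Obstacle 3 [(13,2) (23,2) (22,10)]:
  edge (13,2)–(23,2): clear
  edge (23,2)–(22,10): clear
  edge (22,10)–(13,2): clear
  midpoint (11/2,11) outside
  → clear

FREE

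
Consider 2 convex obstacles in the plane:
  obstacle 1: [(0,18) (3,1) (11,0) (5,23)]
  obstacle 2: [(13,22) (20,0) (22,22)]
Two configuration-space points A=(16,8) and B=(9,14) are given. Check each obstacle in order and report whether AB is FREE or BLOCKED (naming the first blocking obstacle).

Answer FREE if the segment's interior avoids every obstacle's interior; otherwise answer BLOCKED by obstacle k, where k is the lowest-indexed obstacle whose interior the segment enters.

FREE

Obstacle 1 [(0,18) (3,1) (11,0) (5,23)]:
  edge (0,18)–(3,1): clear
  edge (3,1)–(11,0): clear
  edge (11,0)–(5,23): clear
  edge (5,23)–(0,18): clear
  midpoint (25/2,11) outside
  → clear
Obstacle 2 [(13,22) (20,0) (22,22)]:
  edge (13,22)–(20,0): clear
  edge (20,0)–(22,22): clear
  edge (22,22)–(13,22): clear
  midpoint (25/2,11) outside
  → clear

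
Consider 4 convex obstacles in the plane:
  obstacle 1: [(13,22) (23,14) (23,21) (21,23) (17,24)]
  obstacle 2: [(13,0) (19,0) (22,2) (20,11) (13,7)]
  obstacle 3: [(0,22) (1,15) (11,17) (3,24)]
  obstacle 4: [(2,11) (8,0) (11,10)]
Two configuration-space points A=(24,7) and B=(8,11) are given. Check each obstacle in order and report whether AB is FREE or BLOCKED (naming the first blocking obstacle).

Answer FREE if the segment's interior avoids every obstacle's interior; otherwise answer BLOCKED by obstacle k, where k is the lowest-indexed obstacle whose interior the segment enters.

BLOCKED by obstacle 2

Obstacle 1 [(13,22) (23,14) (23,21) (21,23) (17,24)]:
  edge (13,22)–(23,14): clear
  edge (23,14)–(23,21): clear
  edge (23,21)–(21,23): clear
  edge (21,23)–(17,24): clear
  edge (17,24)–(13,22): clear
  midpoint (16,9) outside
  → clear
Obstacle 2 [(13,0) (19,0) (22,2) (20,11) (13,7)]:
  edge (13,0)–(19,0): clear
  edge (19,0)–(22,2): clear
  edge (22,2)–(20,11): crosses AB
  edge (20,11)–(13,7): crosses AB
  edge (13,7)–(13,0): clear
  → BLOCKED
Obstacle 3 [(0,22) (1,15) (11,17) (3,24)]:
  edge (0,22)–(1,15): clear
  edge (1,15)–(11,17): clear
  edge (11,17)–(3,24): clear
  edge (3,24)–(0,22): clear
  midpoint (16,9) outside
  → clear
Obstacle 4 [(2,11) (8,0) (11,10)]:
  edge (2,11)–(8,0): clear
  edge (8,0)–(11,10): clear
  edge (11,10)–(2,11): clear
  midpoint (16,9) outside
  → clear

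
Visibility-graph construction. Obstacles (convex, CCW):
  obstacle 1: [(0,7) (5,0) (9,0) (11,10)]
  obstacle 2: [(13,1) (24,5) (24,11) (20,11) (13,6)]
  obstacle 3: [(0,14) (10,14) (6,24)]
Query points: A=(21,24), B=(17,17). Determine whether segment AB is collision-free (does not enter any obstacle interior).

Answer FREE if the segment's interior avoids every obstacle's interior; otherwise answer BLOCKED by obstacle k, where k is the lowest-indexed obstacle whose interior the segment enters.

FREE

Obstacle 1 [(0,7) (5,0) (9,0) (11,10)]:
  edge (0,7)–(5,0): clear
  edge (5,0)–(9,0): clear
  edge (9,0)–(11,10): clear
  edge (11,10)–(0,7): clear
  midpoint (19,41/2) outside
  → clear
Obstacle 2 [(13,1) (24,5) (24,11) (20,11) (13,6)]:
  edge (13,1)–(24,5): clear
  edge (24,5)–(24,11): clear
  edge (24,11)–(20,11): clear
  edge (20,11)–(13,6): clear
  edge (13,6)–(13,1): clear
  midpoint (19,41/2) outside
  → clear
Obstacle 3 [(0,14) (10,14) (6,24)]:
  edge (0,14)–(10,14): clear
  edge (10,14)–(6,24): clear
  edge (6,24)–(0,14): clear
  midpoint (19,41/2) outside
  → clear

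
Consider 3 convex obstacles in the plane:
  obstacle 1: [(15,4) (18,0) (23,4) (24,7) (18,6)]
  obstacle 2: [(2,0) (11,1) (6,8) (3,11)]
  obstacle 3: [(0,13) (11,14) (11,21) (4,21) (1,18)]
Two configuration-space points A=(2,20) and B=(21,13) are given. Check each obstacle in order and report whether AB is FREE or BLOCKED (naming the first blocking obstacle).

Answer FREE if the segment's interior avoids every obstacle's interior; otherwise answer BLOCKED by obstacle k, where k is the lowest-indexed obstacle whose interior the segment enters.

BLOCKED by obstacle 3

Obstacle 1 [(15,4) (18,0) (23,4) (24,7) (18,6)]:
  edge (15,4)–(18,0): clear
  edge (18,0)–(23,4): clear
  edge (23,4)–(24,7): clear
  edge (24,7)–(18,6): clear
  edge (18,6)–(15,4): clear
  midpoint (23/2,33/2) outside
  → clear
Obstacle 2 [(2,0) (11,1) (6,8) (3,11)]:
  edge (2,0)–(11,1): clear
  edge (11,1)–(6,8): clear
  edge (6,8)–(3,11): clear
  edge (3,11)–(2,0): clear
  midpoint (23/2,33/2) outside
  → clear
Obstacle 3 [(0,13) (11,14) (11,21) (4,21) (1,18)]:
  edge (0,13)–(11,14): clear
  edge (11,14)–(11,21): crosses AB
  edge (11,21)–(4,21): clear
  edge (4,21)–(1,18): crosses AB
  edge (1,18)–(0,13): clear
  → BLOCKED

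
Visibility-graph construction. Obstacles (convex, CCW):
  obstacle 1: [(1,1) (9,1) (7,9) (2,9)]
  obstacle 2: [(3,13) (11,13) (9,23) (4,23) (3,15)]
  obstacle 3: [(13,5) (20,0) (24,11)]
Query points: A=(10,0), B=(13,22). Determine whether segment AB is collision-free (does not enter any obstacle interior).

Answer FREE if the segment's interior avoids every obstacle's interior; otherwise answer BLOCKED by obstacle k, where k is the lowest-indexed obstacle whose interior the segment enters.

Obstacle 1 [(1,1) (9,1) (7,9) (2,9)]:
  edge (1,1)–(9,1): clear
  edge (9,1)–(7,9): clear
  edge (7,9)–(2,9): clear
  edge (2,9)–(1,1): clear
  midpoint (23/2,11) outside
  → clear
Obstacle 2 [(3,13) (11,13) (9,23) (4,23) (3,15)]:
  edge (3,13)–(11,13): clear
  edge (11,13)–(9,23): clear
  edge (9,23)–(4,23): clear
  edge (4,23)–(3,15): clear
  edge (3,15)–(3,13): clear
  midpoint (23/2,11) outside
  → clear
Obstacle 3 [(13,5) (20,0) (24,11)]:
  edge (13,5)–(20,0): clear
  edge (20,0)–(24,11): clear
  edge (24,11)–(13,5): clear
  midpoint (23/2,11) outside
  → clear

FREE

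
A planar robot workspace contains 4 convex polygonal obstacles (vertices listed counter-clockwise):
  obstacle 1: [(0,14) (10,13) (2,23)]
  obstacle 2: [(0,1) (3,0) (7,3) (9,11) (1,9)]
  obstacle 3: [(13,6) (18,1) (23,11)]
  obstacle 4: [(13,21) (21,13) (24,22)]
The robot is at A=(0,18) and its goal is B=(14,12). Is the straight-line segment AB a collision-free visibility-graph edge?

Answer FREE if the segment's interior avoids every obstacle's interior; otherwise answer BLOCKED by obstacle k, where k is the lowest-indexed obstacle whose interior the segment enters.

BLOCKED by obstacle 1

Obstacle 1 [(0,14) (10,13) (2,23)]:
  edge (0,14)–(10,13): clear
  edge (10,13)–(2,23): crosses AB
  edge (2,23)–(0,14): crosses AB
  → BLOCKED
Obstacle 2 [(0,1) (3,0) (7,3) (9,11) (1,9)]:
  edge (0,1)–(3,0): clear
  edge (3,0)–(7,3): clear
  edge (7,3)–(9,11): clear
  edge (9,11)–(1,9): clear
  edge (1,9)–(0,1): clear
  midpoint (7,15) outside
  → clear
Obstacle 3 [(13,6) (18,1) (23,11)]:
  edge (13,6)–(18,1): clear
  edge (18,1)–(23,11): clear
  edge (23,11)–(13,6): clear
  midpoint (7,15) outside
  → clear
Obstacle 4 [(13,21) (21,13) (24,22)]:
  edge (13,21)–(21,13): clear
  edge (21,13)–(24,22): clear
  edge (24,22)–(13,21): clear
  midpoint (7,15) outside
  → clear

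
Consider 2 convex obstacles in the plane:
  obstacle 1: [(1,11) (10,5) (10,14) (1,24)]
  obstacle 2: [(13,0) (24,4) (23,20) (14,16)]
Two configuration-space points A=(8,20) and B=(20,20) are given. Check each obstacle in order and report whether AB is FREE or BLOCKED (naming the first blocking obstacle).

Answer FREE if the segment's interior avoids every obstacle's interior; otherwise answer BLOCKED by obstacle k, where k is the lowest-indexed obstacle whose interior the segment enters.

FREE

Obstacle 1 [(1,11) (10,5) (10,14) (1,24)]:
  edge (1,11)–(10,5): clear
  edge (10,5)–(10,14): clear
  edge (10,14)–(1,24): clear
  edge (1,24)–(1,11): clear
  midpoint (14,20) outside
  → clear
Obstacle 2 [(13,0) (24,4) (23,20) (14,16)]:
  edge (13,0)–(24,4): clear
  edge (24,4)–(23,20): clear
  edge (23,20)–(14,16): clear
  edge (14,16)–(13,0): clear
  midpoint (14,20) outside
  → clear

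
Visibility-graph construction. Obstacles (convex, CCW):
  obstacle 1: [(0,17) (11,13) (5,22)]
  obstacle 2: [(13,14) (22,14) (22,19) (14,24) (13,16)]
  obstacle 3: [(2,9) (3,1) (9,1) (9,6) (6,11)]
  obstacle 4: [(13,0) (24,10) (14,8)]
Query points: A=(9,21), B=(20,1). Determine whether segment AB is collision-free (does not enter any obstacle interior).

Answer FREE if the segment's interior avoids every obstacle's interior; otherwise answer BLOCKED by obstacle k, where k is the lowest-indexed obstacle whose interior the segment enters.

BLOCKED by obstacle 4

Obstacle 1 [(0,17) (11,13) (5,22)]:
  edge (0,17)–(11,13): clear
  edge (11,13)–(5,22): clear
  edge (5,22)–(0,17): clear
  midpoint (29/2,11) outside
  → clear
Obstacle 2 [(13,14) (22,14) (22,19) (14,24) (13,16)]:
  edge (13,14)–(22,14): clear
  edge (22,14)–(22,19): clear
  edge (22,19)–(14,24): clear
  edge (14,24)–(13,16): clear
  edge (13,16)–(13,14): clear
  midpoint (29/2,11) outside
  → clear
Obstacle 3 [(2,9) (3,1) (9,1) (9,6) (6,11)]:
  edge (2,9)–(3,1): clear
  edge (3,1)–(9,1): clear
  edge (9,1)–(9,6): clear
  edge (9,6)–(6,11): clear
  edge (6,11)–(2,9): clear
  midpoint (29/2,11) outside
  → clear
Obstacle 4 [(13,0) (24,10) (14,8)]:
  edge (13,0)–(24,10): crosses AB
  edge (24,10)–(14,8): crosses AB
  edge (14,8)–(13,0): clear
  → BLOCKED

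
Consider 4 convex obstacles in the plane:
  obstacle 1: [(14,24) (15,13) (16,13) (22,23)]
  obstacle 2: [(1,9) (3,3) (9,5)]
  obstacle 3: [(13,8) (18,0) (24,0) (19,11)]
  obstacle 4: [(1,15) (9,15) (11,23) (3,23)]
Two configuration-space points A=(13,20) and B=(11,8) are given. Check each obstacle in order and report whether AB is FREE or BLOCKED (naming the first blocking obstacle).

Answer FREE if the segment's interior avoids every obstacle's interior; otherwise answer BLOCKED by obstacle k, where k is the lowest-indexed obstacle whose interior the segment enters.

FREE

Obstacle 1 [(14,24) (15,13) (16,13) (22,23)]:
  edge (14,24)–(15,13): clear
  edge (15,13)–(16,13): clear
  edge (16,13)–(22,23): clear
  edge (22,23)–(14,24): clear
  midpoint (12,14) outside
  → clear
Obstacle 2 [(1,9) (3,3) (9,5)]:
  edge (1,9)–(3,3): clear
  edge (3,3)–(9,5): clear
  edge (9,5)–(1,9): clear
  midpoint (12,14) outside
  → clear
Obstacle 3 [(13,8) (18,0) (24,0) (19,11)]:
  edge (13,8)–(18,0): clear
  edge (18,0)–(24,0): clear
  edge (24,0)–(19,11): clear
  edge (19,11)–(13,8): clear
  midpoint (12,14) outside
  → clear
Obstacle 4 [(1,15) (9,15) (11,23) (3,23)]:
  edge (1,15)–(9,15): clear
  edge (9,15)–(11,23): clear
  edge (11,23)–(3,23): clear
  edge (3,23)–(1,15): clear
  midpoint (12,14) outside
  → clear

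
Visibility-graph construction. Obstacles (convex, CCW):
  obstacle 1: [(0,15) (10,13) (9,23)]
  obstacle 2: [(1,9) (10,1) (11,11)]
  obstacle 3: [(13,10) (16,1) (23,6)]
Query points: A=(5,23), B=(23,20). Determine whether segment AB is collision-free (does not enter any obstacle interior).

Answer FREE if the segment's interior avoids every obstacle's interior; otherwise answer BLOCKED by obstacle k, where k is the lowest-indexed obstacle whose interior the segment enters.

Obstacle 1 [(0,15) (10,13) (9,23)]:
  edge (0,15)–(10,13): clear
  edge (10,13)–(9,23): crosses AB
  edge (9,23)–(0,15): crosses AB
  → BLOCKED
Obstacle 2 [(1,9) (10,1) (11,11)]:
  edge (1,9)–(10,1): clear
  edge (10,1)–(11,11): clear
  edge (11,11)–(1,9): clear
  midpoint (14,43/2) outside
  → clear
Obstacle 3 [(13,10) (16,1) (23,6)]:
  edge (13,10)–(16,1): clear
  edge (16,1)–(23,6): clear
  edge (23,6)–(13,10): clear
  midpoint (14,43/2) outside
  → clear

BLOCKED by obstacle 1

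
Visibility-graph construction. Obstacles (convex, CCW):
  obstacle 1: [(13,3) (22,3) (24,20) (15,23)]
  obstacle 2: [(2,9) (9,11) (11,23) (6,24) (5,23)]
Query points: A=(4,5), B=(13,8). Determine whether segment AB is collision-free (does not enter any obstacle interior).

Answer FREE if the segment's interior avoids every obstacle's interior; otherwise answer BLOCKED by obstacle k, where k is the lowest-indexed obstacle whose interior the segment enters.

FREE

Obstacle 1 [(13,3) (22,3) (24,20) (15,23)]:
  edge (13,3)–(22,3): clear
  edge (22,3)–(24,20): clear
  edge (24,20)–(15,23): clear
  edge (15,23)–(13,3): clear
  midpoint (17/2,13/2) outside
  → clear
Obstacle 2 [(2,9) (9,11) (11,23) (6,24) (5,23)]:
  edge (2,9)–(9,11): clear
  edge (9,11)–(11,23): clear
  edge (11,23)–(6,24): clear
  edge (6,24)–(5,23): clear
  edge (5,23)–(2,9): clear
  midpoint (17/2,13/2) outside
  → clear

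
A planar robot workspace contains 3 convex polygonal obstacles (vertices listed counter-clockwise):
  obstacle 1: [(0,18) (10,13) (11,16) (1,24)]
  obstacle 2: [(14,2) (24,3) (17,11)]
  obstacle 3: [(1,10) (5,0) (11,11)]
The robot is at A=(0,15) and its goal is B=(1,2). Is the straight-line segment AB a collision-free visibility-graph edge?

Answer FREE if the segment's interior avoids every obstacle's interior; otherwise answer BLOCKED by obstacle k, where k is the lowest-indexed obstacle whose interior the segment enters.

FREE

Obstacle 1 [(0,18) (10,13) (11,16) (1,24)]:
  edge (0,18)–(10,13): clear
  edge (10,13)–(11,16): clear
  edge (11,16)–(1,24): clear
  edge (1,24)–(0,18): clear
  midpoint (1/2,17/2) outside
  → clear
Obstacle 2 [(14,2) (24,3) (17,11)]:
  edge (14,2)–(24,3): clear
  edge (24,3)–(17,11): clear
  edge (17,11)–(14,2): clear
  midpoint (1/2,17/2) outside
  → clear
Obstacle 3 [(1,10) (5,0) (11,11)]:
  edge (1,10)–(5,0): clear
  edge (5,0)–(11,11): clear
  edge (11,11)–(1,10): clear
  midpoint (1/2,17/2) outside
  → clear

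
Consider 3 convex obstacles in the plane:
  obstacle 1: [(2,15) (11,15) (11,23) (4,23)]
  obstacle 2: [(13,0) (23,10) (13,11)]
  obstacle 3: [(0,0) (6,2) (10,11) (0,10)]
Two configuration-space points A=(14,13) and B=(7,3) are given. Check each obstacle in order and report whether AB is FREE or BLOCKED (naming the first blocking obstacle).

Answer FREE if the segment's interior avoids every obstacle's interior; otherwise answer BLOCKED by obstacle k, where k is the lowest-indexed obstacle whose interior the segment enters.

Obstacle 1 [(2,15) (11,15) (11,23) (4,23)]:
  edge (2,15)–(11,15): clear
  edge (11,15)–(11,23): clear
  edge (11,23)–(4,23): clear
  edge (4,23)–(2,15): clear
  midpoint (21/2,8) outside
  → clear
Obstacle 2 [(13,0) (23,10) (13,11)]:
  edge (13,0)–(23,10): clear
  edge (23,10)–(13,11): clear
  edge (13,11)–(13,0): clear
  midpoint (21/2,8) outside
  → clear
Obstacle 3 [(0,0) (6,2) (10,11) (0,10)]:
  edge (0,0)–(6,2): clear
  edge (6,2)–(10,11): clear
  edge (10,11)–(0,10): clear
  edge (0,10)–(0,0): clear
  midpoint (21/2,8) outside
  → clear

FREE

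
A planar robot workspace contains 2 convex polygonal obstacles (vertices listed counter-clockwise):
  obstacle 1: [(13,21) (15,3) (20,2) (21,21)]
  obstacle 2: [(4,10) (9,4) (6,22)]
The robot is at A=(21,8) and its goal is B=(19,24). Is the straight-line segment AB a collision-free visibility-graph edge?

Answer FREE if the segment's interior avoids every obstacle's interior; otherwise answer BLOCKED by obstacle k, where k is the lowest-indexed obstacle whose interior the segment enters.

Obstacle 1 [(13,21) (15,3) (20,2) (21,21)]:
  edge (13,21)–(15,3): clear
  edge (15,3)–(20,2): clear
  edge (20,2)–(21,21): crosses AB
  edge (21,21)–(13,21): crosses AB
  → BLOCKED
Obstacle 2 [(4,10) (9,4) (6,22)]:
  edge (4,10)–(9,4): clear
  edge (9,4)–(6,22): clear
  edge (6,22)–(4,10): clear
  midpoint (20,16) outside
  → clear

BLOCKED by obstacle 1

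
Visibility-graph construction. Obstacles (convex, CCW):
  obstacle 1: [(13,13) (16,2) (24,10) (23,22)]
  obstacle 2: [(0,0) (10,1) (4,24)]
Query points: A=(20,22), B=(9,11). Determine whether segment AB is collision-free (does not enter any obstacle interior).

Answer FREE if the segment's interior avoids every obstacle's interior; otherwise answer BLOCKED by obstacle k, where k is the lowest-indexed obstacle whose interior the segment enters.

Obstacle 1 [(13,13) (16,2) (24,10) (23,22)]:
  edge (13,13)–(16,2): clear
  edge (16,2)–(24,10): clear
  edge (24,10)–(23,22): clear
  edge (23,22)–(13,13): clear
  midpoint (29/2,33/2) outside
  → clear
Obstacle 2 [(0,0) (10,1) (4,24)]:
  edge (0,0)–(10,1): clear
  edge (10,1)–(4,24): clear
  edge (4,24)–(0,0): clear
  midpoint (29/2,33/2) outside
  → clear

FREE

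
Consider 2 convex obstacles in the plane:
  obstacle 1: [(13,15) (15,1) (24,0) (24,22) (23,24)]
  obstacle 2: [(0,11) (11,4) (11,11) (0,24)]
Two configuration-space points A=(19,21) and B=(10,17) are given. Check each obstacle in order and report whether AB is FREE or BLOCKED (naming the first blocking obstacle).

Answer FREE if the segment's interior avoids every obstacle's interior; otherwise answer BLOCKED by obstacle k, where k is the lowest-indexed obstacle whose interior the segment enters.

Obstacle 1 [(13,15) (15,1) (24,0) (24,22) (23,24)]:
  edge (13,15)–(15,1): clear
  edge (15,1)–(24,0): clear
  edge (24,0)–(24,22): clear
  edge (24,22)–(23,24): clear
  edge (23,24)–(13,15): clear
  midpoint (29/2,19) outside
  → clear
Obstacle 2 [(0,11) (11,4) (11,11) (0,24)]:
  edge (0,11)–(11,4): clear
  edge (11,4)–(11,11): clear
  edge (11,11)–(0,24): clear
  edge (0,24)–(0,11): clear
  midpoint (29/2,19) outside
  → clear

FREE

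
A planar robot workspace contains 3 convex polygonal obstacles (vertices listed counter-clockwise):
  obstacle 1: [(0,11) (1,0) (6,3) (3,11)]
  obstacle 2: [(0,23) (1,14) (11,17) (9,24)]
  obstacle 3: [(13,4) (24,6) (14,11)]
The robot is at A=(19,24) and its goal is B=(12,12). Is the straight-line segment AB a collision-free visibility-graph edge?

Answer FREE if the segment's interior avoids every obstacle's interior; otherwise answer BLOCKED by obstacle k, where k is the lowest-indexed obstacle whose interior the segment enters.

Obstacle 1 [(0,11) (1,0) (6,3) (3,11)]:
  edge (0,11)–(1,0): clear
  edge (1,0)–(6,3): clear
  edge (6,3)–(3,11): clear
  edge (3,11)–(0,11): clear
  midpoint (31/2,18) outside
  → clear
Obstacle 2 [(0,23) (1,14) (11,17) (9,24)]:
  edge (0,23)–(1,14): clear
  edge (1,14)–(11,17): clear
  edge (11,17)–(9,24): clear
  edge (9,24)–(0,23): clear
  midpoint (31/2,18) outside
  → clear
Obstacle 3 [(13,4) (24,6) (14,11)]:
  edge (13,4)–(24,6): clear
  edge (24,6)–(14,11): clear
  edge (14,11)–(13,4): clear
  midpoint (31/2,18) outside
  → clear

FREE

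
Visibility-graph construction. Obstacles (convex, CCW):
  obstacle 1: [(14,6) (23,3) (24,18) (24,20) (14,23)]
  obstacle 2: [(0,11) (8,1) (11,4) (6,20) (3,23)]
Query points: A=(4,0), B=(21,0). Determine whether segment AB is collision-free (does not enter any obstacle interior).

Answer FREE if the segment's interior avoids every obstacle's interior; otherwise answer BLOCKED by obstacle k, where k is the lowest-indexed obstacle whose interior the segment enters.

FREE

Obstacle 1 [(14,6) (23,3) (24,18) (24,20) (14,23)]:
  edge (14,6)–(23,3): clear
  edge (23,3)–(24,18): clear
  edge (24,18)–(24,20): clear
  edge (24,20)–(14,23): clear
  edge (14,23)–(14,6): clear
  midpoint (25/2,0) outside
  → clear
Obstacle 2 [(0,11) (8,1) (11,4) (6,20) (3,23)]:
  edge (0,11)–(8,1): clear
  edge (8,1)–(11,4): clear
  edge (11,4)–(6,20): clear
  edge (6,20)–(3,23): clear
  edge (3,23)–(0,11): clear
  midpoint (25/2,0) outside
  → clear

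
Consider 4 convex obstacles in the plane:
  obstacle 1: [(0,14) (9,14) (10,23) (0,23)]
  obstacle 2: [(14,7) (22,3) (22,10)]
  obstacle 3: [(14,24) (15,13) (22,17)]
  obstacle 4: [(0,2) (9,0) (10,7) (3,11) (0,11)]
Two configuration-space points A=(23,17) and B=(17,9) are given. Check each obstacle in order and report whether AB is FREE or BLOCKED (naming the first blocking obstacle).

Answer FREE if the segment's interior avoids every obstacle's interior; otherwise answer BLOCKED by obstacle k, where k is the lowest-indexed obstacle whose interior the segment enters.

Obstacle 1 [(0,14) (9,14) (10,23) (0,23)]:
  edge (0,14)–(9,14): clear
  edge (9,14)–(10,23): clear
  edge (10,23)–(0,23): clear
  edge (0,23)–(0,14): clear
  midpoint (20,13) outside
  → clear
Obstacle 2 [(14,7) (22,3) (22,10)]:
  edge (14,7)–(22,3): clear
  edge (22,3)–(22,10): clear
  edge (22,10)–(14,7): clear
  midpoint (20,13) outside
  → clear
Obstacle 3 [(14,24) (15,13) (22,17)]:
  edge (14,24)–(15,13): clear
  edge (15,13)–(22,17): clear
  edge (22,17)–(14,24): clear
  midpoint (20,13) outside
  → clear
Obstacle 4 [(0,2) (9,0) (10,7) (3,11) (0,11)]:
  edge (0,2)–(9,0): clear
  edge (9,0)–(10,7): clear
  edge (10,7)–(3,11): clear
  edge (3,11)–(0,11): clear
  edge (0,11)–(0,2): clear
  midpoint (20,13) outside
  → clear

FREE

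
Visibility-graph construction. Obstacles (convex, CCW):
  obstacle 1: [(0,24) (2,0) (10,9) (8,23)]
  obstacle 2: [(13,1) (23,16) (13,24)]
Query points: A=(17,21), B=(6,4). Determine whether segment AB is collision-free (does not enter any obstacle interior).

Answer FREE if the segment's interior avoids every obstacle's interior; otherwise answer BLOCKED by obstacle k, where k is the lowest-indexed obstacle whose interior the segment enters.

BLOCKED by obstacle 1

Obstacle 1 [(0,24) (2,0) (10,9) (8,23)]:
  edge (0,24)–(2,0): clear
  edge (2,0)–(10,9): crosses AB
  edge (10,9)–(8,23): crosses AB
  edge (8,23)–(0,24): clear
  → BLOCKED
Obstacle 2 [(13,1) (23,16) (13,24)]:
  edge (13,1)–(23,16): clear
  edge (23,16)–(13,24): crosses AB
  edge (13,24)–(13,1): crosses AB
  → BLOCKED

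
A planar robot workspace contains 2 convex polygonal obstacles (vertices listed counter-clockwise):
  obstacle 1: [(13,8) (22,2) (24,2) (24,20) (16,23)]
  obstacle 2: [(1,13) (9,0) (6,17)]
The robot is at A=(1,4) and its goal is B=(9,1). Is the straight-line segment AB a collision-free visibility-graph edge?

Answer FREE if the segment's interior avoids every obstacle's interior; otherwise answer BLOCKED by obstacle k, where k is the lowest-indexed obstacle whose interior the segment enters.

Obstacle 1 [(13,8) (22,2) (24,2) (24,20) (16,23)]:
  edge (13,8)–(22,2): clear
  edge (22,2)–(24,2): clear
  edge (24,2)–(24,20): clear
  edge (24,20)–(16,23): clear
  edge (16,23)–(13,8): clear
  midpoint (5,5/2) outside
  → clear
Obstacle 2 [(1,13) (9,0) (6,17)]:
  edge (1,13)–(9,0): crosses AB
  edge (9,0)–(6,17): crosses AB
  edge (6,17)–(1,13): clear
  → BLOCKED

BLOCKED by obstacle 2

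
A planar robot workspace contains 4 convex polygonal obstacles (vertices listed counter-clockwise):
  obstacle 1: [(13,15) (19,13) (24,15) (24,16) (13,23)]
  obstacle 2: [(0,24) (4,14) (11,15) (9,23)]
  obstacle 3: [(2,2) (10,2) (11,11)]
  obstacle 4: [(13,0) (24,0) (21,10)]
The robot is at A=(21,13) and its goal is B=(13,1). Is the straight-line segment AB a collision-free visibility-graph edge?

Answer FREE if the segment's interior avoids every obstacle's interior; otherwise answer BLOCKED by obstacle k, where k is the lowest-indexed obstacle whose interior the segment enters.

Obstacle 1 [(13,15) (19,13) (24,15) (24,16) (13,23)]:
  edge (13,15)–(19,13): clear
  edge (19,13)–(24,15): clear
  edge (24,15)–(24,16): clear
  edge (24,16)–(13,23): clear
  edge (13,23)–(13,15): clear
  midpoint (17,7) outside
  → clear
Obstacle 2 [(0,24) (4,14) (11,15) (9,23)]:
  edge (0,24)–(4,14): clear
  edge (4,14)–(11,15): clear
  edge (11,15)–(9,23): clear
  edge (9,23)–(0,24): clear
  midpoint (17,7) outside
  → clear
Obstacle 3 [(2,2) (10,2) (11,11)]:
  edge (2,2)–(10,2): clear
  edge (10,2)–(11,11): clear
  edge (11,11)–(2,2): clear
  midpoint (17,7) outside
  → clear
Obstacle 4 [(13,0) (24,0) (21,10)]:
  edge (13,0)–(24,0): clear
  edge (24,0)–(21,10): clear
  edge (21,10)–(13,0): clear
  midpoint (17,7) outside
  → clear

FREE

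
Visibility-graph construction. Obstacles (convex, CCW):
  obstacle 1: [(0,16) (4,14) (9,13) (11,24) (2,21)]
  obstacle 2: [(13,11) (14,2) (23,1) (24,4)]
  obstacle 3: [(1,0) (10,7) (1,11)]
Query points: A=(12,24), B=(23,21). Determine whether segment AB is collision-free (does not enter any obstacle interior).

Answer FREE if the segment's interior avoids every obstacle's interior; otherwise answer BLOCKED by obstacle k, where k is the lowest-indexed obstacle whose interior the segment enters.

Obstacle 1 [(0,16) (4,14) (9,13) (11,24) (2,21)]:
  edge (0,16)–(4,14): clear
  edge (4,14)–(9,13): clear
  edge (9,13)–(11,24): clear
  edge (11,24)–(2,21): clear
  edge (2,21)–(0,16): clear
  midpoint (35/2,45/2) outside
  → clear
Obstacle 2 [(13,11) (14,2) (23,1) (24,4)]:
  edge (13,11)–(14,2): clear
  edge (14,2)–(23,1): clear
  edge (23,1)–(24,4): clear
  edge (24,4)–(13,11): clear
  midpoint (35/2,45/2) outside
  → clear
Obstacle 3 [(1,0) (10,7) (1,11)]:
  edge (1,0)–(10,7): clear
  edge (10,7)–(1,11): clear
  edge (1,11)–(1,0): clear
  midpoint (35/2,45/2) outside
  → clear

FREE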